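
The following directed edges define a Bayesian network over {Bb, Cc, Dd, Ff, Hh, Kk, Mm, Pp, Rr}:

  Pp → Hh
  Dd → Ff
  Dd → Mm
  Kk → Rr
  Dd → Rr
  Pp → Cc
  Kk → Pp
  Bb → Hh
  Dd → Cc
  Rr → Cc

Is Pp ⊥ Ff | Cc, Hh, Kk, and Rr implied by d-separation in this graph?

4 paths connect Pp and Ff; each must be blocked for d-separation to hold:
  1. Pp ← Kk → Rr ← Dd → Ff — Kk:fork[blocks]; Rr:collider[open]; Dd:fork[open] ⇒ blocked
  2. Pp ← Kk → Rr → Cc ← Dd → Ff — Kk:fork[blocks]; Rr:chain[blocks]; Cc:collider[open]; Dd:fork[open] ⇒ blocked
  3. Pp → Cc ← Rr ← Dd → Ff — Cc:collider[open]; Rr:chain[blocks]; Dd:fork[open] ⇒ blocked
  4. Pp → Cc ← Dd → Ff — Cc:collider[open]; Dd:fork[open] ⇒ active
Since the path Pp → Cc ← Dd → Ff is active, Pp and Ff are not d-separated given {Cc, Hh, Kk, Rr}.

No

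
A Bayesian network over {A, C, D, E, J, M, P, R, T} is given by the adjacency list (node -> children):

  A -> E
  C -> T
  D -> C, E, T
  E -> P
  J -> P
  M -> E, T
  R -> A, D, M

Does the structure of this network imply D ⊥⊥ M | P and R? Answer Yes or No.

No

6 paths connect D and M; each must be blocked for d-separation to hold:
Path 1: D → E ← A ← R → M
  R is a fork here and R is conditioned on, so the path is blocked at R.
Path 2: D → E ← M
  E is a collider and its descendant P is conditioned on, which opens it — no node blocks this path, so it is active.
Path 3: D ← R → A → E ← M
  R is a fork here and R is conditioned on, so the path is blocked at R.
Path 4: D ← R → M
  R is a fork here and R is conditioned on, so the path is blocked at R.
Path 5: D → T ← M
  T is a collider here and neither T nor any of its descendants is conditioned on, so the collider stays closed — the path is blocked at T.
Path 6: D → C → T ← M
  T is a collider here and neither T nor any of its descendants is conditioned on, so the collider stays closed — the path is blocked at T.
Because an active path exists, D and M are not d-separated.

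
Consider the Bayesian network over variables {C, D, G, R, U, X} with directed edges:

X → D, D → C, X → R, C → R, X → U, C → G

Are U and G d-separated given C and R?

We examine all 2 paths between U and G:
Path 1: U ← X → R ← C → G
  C is a fork here and C is conditioned on, so the path is blocked at C.
Path 2: U ← X → D → C → G
  C is a chain here and C is conditioned on, so the path is blocked at C.
All paths are blocked; U ⊥ G | {C, R} holds.

Yes — U and G are d-separated given {C, R}.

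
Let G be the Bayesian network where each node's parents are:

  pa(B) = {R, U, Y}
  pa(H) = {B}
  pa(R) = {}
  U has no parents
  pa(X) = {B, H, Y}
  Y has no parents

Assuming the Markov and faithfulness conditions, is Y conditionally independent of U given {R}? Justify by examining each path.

Yes

3 paths connect Y and U; each must be blocked for d-separation to hold:
Path 1: Y → X ← B ← U
  X is a collider here and neither X nor any of its descendants is conditioned on, so the collider stays closed — the path is blocked at X.
Path 2: Y → X ← H ← B ← U
  X is a collider here and neither X nor any of its descendants is conditioned on, so the collider stays closed — the path is blocked at X.
Path 3: Y → B ← U
  B is a collider here and neither B nor any of its descendants is conditioned on, so the collider stays closed — the path is blocked at B.
All paths are blocked; Y ⊥ U | {R} holds.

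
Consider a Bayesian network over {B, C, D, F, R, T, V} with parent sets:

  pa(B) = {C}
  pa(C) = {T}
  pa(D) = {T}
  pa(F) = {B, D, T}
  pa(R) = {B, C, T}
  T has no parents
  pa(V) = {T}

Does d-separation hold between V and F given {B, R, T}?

Yes — V and F are d-separated given {B, R, T}.

Enumerating the 6 paths from V to F and testing each for blocking by {B, R, T}:
Path 1: V ← T → R ← C → B → F
  T is a fork here and T is conditioned on, so the path is blocked at T.
Path 2: V ← T → R ← B → F
  T is a fork here and T is conditioned on, so the path is blocked at T.
Path 3: V ← T → D → F
  T is a fork here and T is conditioned on, so the path is blocked at T.
Path 4: V ← T → C → R ← B → F
  T is a fork here and T is conditioned on, so the path is blocked at T.
Path 5: V ← T → C → B → F
  T is a fork here and T is conditioned on, so the path is blocked at T.
Path 6: V ← T → F
  T is a fork here and T is conditioned on, so the path is blocked at T.
All paths are blocked; V ⊥ F | {B, R, T} holds.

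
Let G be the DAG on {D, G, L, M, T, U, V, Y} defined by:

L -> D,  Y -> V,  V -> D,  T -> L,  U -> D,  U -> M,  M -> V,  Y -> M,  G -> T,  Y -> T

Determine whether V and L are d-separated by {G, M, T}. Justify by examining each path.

Yes

6 paths connect V and L; each must be blocked for d-separation to hold:
Path 1: V → D ← L
  D is a collider here and neither D nor any of its descendants is conditioned on, so the collider stays closed — the path is blocked at D.
Path 2: V → D ← U → M ← Y → T → L
  D is a collider here and neither D nor any of its descendants is conditioned on, so the collider stays closed — the path is blocked at D.
Path 3: V ← M ← U → D ← L
  M is a chain here and M is conditioned on, so the path is blocked at M.
Path 4: V ← M ← Y → T → L
  M is a chain here and M is conditioned on, so the path is blocked at M.
Path 5: V ← Y → T → L
  T is a chain here and T is conditioned on, so the path is blocked at T.
Path 6: V ← Y → M ← U → D ← L
  D is a collider here and neither D nor any of its descendants is conditioned on, so the collider stays closed — the path is blocked at D.
All paths are blocked; V ⊥ L | {G, M, T} holds.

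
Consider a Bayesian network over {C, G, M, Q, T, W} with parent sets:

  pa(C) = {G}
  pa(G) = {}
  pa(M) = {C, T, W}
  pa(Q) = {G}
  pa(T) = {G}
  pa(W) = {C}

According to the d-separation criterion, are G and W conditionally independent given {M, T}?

Enumerating the 4 paths from G to W and testing each for blocking by {M, T}:
Path 1: G → C → W
  C is a chain and C is not conditioned on — no node blocks this path, so it is active.
Path 2: G → C → M ← W
  C is a chain and C is not conditioned on; M is a collider and M is conditioned on, which opens it — no node blocks this path, so it is active.
Path 3: G → T → M ← W
  T is a chain here and T is conditioned on, so the path is blocked at T.
Path 4: G → T → M ← C → W
  T is a chain here and T is conditioned on, so the path is blocked at T.
At least one path is unblocked, so d-separation fails.

No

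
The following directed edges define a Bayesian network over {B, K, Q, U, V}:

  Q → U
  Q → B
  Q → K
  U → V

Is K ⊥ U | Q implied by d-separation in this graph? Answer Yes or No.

Yes

The only undirected path from K to U is:
  1. K ← Q → U — Q:fork[blocks] ⇒ blocked
All paths are blocked; K ⊥ U | {Q} holds.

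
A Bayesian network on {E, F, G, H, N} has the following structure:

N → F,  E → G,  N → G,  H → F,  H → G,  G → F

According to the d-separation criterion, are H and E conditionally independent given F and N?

3 paths connect H and E; each must be blocked for d-separation to hold:
Path 1: H → F ← N → G ← E
  N is a fork here and N is conditioned on, so the path is blocked at N.
Path 2: H → F ← G ← E
  F is a collider and F is conditioned on, which opens it; G is a chain and G is not conditioned on — no node blocks this path, so it is active.
Path 3: H → G ← E
  G is a collider and its descendant F is conditioned on, which opens it — no node blocks this path, so it is active.
At least one path is unblocked, so d-separation fails.

No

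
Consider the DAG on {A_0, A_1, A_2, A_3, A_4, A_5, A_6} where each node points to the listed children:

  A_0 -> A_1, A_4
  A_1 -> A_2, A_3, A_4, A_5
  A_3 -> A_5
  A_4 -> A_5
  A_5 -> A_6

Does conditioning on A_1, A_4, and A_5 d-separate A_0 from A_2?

Enumerating the 4 paths from A_0 to A_2 and testing each for blocking by {A_1, A_4, A_5}:
  1. A_0 → A_1 → A_2 — A_1:chain[blocks] ⇒ blocked
  2. A_0 → A_4 ← A_1 → A_2 — A_4:collider[open]; A_1:fork[blocks] ⇒ blocked
  3. A_0 → A_4 → A_5 ← A_3 ← A_1 → A_2 — A_4:chain[blocks]; A_5:collider[open]; A_3:chain[open]; A_1:fork[blocks] ⇒ blocked
  4. A_0 → A_4 → A_5 ← A_1 → A_2 — A_4:chain[blocks]; A_5:collider[open]; A_1:fork[blocks] ⇒ blocked
All paths are blocked; A_0 ⊥ A_2 | {A_1, A_4, A_5} holds.

Yes — A_0 and A_2 are d-separated given {A_1, A_4, A_5}.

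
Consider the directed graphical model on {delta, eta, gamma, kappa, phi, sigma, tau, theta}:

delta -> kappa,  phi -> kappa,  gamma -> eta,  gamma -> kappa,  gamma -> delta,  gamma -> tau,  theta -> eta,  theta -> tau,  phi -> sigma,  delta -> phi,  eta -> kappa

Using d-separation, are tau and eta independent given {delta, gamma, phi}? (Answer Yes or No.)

No

There are 5 undirected paths between tau and eta; checking each against the conditioning set {delta, gamma, phi}:
Path 1: tau ← theta → eta
  theta is a fork and theta is not conditioned on — no node blocks this path, so it is active.
Path 2: tau ← gamma → eta
  gamma is a fork here and gamma is conditioned on, so the path is blocked at gamma.
Path 3: tau ← gamma → delta → phi → kappa ← eta
  gamma is a fork here and gamma is conditioned on, so the path is blocked at gamma.
Path 4: tau ← gamma → delta → kappa ← eta
  gamma is a fork here and gamma is conditioned on, so the path is blocked at gamma.
Path 5: tau ← gamma → kappa ← eta
  gamma is a fork here and gamma is conditioned on, so the path is blocked at gamma.
Since the path tau ← theta → eta is active, tau and eta are not d-separated given {delta, gamma, phi}.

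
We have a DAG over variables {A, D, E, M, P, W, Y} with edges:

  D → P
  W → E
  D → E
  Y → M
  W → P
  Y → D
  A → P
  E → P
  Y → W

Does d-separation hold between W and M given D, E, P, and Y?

5 paths connect W and M; each must be blocked for d-separation to hold:
Path 1: W → E ← D ← Y → M
  D is a chain here and D is conditioned on, so the path is blocked at D.
Path 2: W → E → P ← D ← Y → M
  E is a chain here and E is conditioned on, so the path is blocked at E.
Path 3: W ← Y → M
  Y is a fork here and Y is conditioned on, so the path is blocked at Y.
Path 4: W → P ← D ← Y → M
  D is a chain here and D is conditioned on, so the path is blocked at D.
Path 5: W → P ← E ← D ← Y → M
  E is a chain here and E is conditioned on, so the path is blocked at E.
Since every path is blocked, d-separation holds.

Yes — W and M are d-separated given {D, E, P, Y}.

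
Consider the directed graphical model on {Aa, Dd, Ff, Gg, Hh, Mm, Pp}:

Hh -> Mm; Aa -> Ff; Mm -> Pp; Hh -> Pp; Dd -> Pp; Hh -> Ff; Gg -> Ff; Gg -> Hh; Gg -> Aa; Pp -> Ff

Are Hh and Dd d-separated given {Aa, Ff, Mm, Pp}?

No

We examine all 5 paths between Hh and Dd:
Path 1: Hh → Pp ← Dd
  Pp is a collider and Pp is conditioned on, which opens it — no node blocks this path, so it is active.
Path 2: Hh ← Gg → Aa → Ff ← Pp ← Dd
  Aa is a chain here and Aa is conditioned on, so the path is blocked at Aa.
Path 3: Hh ← Gg → Ff ← Pp ← Dd
  Pp is a chain here and Pp is conditioned on, so the path is blocked at Pp.
Path 4: Hh → Mm → Pp ← Dd
  Mm is a chain here and Mm is conditioned on, so the path is blocked at Mm.
Path 5: Hh → Ff ← Pp ← Dd
  Pp is a chain here and Pp is conditioned on, so the path is blocked at Pp.
Because an active path exists, Hh and Dd are not d-separated.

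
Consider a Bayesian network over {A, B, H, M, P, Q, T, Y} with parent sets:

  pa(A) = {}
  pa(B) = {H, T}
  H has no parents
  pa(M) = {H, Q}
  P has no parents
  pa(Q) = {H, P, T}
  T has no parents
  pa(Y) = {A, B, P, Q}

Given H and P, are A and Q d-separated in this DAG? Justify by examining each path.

5 paths connect A and Q; each must be blocked for d-separation to hold:
  1. A → Y ← P → Q — Y:collider[blocks]; P:fork[blocks] ⇒ blocked
  2. A → Y ← Q — Y:collider[blocks] ⇒ blocked
  3. A → Y ← B ← T → Q — Y:collider[blocks]; B:chain[open]; T:fork[open] ⇒ blocked
  4. A → Y ← B ← H → Q — Y:collider[blocks]; B:chain[open]; H:fork[blocks] ⇒ blocked
  5. A → Y ← B ← H → M ← Q — Y:collider[blocks]; B:chain[open]; H:fork[blocks]; M:collider[blocks] ⇒ blocked
Since every path is blocked, d-separation holds.

Yes — A and Q are d-separated given {H, P}.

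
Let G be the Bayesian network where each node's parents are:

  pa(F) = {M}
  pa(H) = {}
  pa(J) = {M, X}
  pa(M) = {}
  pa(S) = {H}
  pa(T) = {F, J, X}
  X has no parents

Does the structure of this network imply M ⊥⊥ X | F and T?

No

Enumerating the 4 paths from M to X and testing each for blocking by {F, T}:
Path 1: M → F → T ← X
  F is a chain here and F is conditioned on, so the path is blocked at F.
Path 2: M → F → T ← J ← X
  F is a chain here and F is conditioned on, so the path is blocked at F.
Path 3: M → J → T ← X
  J is a chain and J is not conditioned on; T is a collider and T is conditioned on, which opens it — no node blocks this path, so it is active.
Path 4: M → J ← X
  J is a collider and its descendant T is conditioned on, which opens it — no node blocks this path, so it is active.
Since the path M → J → T ← X is active, M and X are not d-separated given {F, T}.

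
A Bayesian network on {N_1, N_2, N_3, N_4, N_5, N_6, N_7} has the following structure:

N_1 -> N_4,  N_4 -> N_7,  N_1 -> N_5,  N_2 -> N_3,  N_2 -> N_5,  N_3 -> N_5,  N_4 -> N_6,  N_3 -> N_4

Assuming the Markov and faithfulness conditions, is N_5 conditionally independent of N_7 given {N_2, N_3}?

There are 3 undirected paths between N_5 and N_7; checking each against the conditioning set {N_2, N_3}:
  1. N_5 ← N_1 → N_4 → N_7 — N_1:fork[open]; N_4:chain[open] ⇒ active
  2. N_5 ← N_2 → N_3 → N_4 → N_7 — N_2:fork[blocks]; N_3:chain[blocks]; N_4:chain[open] ⇒ blocked
  3. N_5 ← N_3 → N_4 → N_7 — N_3:fork[blocks]; N_4:chain[open] ⇒ blocked
At least one path is unblocked, so d-separation fails.

No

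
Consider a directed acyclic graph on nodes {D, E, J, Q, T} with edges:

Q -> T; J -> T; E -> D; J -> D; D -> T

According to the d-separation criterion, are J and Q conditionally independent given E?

Yes

We examine all 2 paths between J and Q:
Path 1: J → D → T ← Q
  T is a collider here and neither T nor any of its descendants is conditioned on, so the collider stays closed — the path is blocked at T.
Path 2: J → T ← Q
  T is a collider here and neither T nor any of its descendants is conditioned on, so the collider stays closed — the path is blocked at T.
All paths are blocked; J ⊥ Q | {E} holds.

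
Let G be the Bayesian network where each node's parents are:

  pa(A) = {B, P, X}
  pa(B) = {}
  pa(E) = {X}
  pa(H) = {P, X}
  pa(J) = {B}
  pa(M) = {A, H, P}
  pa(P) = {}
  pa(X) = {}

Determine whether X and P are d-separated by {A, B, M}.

No

There are 6 undirected paths between X and P; checking each against the conditioning set {A, B, M}:
Path 1: X → H ← P
  H is a collider and its descendant M is conditioned on, which opens it — no node blocks this path, so it is active.
Path 2: X → H → M ← P
  H is a chain and H is not conditioned on; M is a collider and M is conditioned on, which opens it — no node blocks this path, so it is active.
Path 3: X → H → M ← A ← P
  A is a chain here and A is conditioned on, so the path is blocked at A.
Path 4: X → A ← P
  A is a collider and A is conditioned on, which opens it — no node blocks this path, so it is active.
Path 5: X → A → M ← P
  A is a chain here and A is conditioned on, so the path is blocked at A.
Path 6: X → A → M ← H ← P
  A is a chain here and A is conditioned on, so the path is blocked at A.
Since the path X → H ← P is active, X and P are not d-separated given {A, B, M}.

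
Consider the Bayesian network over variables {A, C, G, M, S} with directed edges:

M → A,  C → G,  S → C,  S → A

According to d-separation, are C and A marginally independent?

No — C and A are not d-separated given ∅.

There is one path between C and A:
Path 1: C ← S → A
  S is a fork and S is not conditioned on — no node blocks this path, so it is active.
Since the path C ← S → A is active, C and A are not d-separated given ∅.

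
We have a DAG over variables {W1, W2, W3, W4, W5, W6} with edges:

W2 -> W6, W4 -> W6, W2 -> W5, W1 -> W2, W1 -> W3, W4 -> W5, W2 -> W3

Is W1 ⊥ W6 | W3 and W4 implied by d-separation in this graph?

Enumerating the 4 paths from W1 to W6 and testing each for blocking by {W3, W4}:
Path 1: W1 → W2 → W5 ← W4 → W6
  W5 is a collider here and neither W5 nor any of its descendants is conditioned on, so the collider stays closed — the path is blocked at W5.
Path 2: W1 → W2 → W6
  W2 is a chain and W2 is not conditioned on — no node blocks this path, so it is active.
Path 3: W1 → W3 ← W2 → W5 ← W4 → W6
  W5 is a collider here and neither W5 nor any of its descendants is conditioned on, so the collider stays closed — the path is blocked at W5.
Path 4: W1 → W3 ← W2 → W6
  W3 is a collider and W3 is conditioned on, which opens it; W2 is a fork and W2 is not conditioned on — no node blocks this path, so it is active.
At least one path is unblocked, so d-separation fails.

No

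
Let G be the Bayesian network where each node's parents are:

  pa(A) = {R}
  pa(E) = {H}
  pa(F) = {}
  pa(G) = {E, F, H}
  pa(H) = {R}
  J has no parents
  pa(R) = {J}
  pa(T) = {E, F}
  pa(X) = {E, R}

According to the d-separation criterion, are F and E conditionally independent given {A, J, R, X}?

Yes — F and E are d-separated given {A, J, R, X}.

We examine all 4 paths between F and E:
Path 1: F → T ← E
  T is a collider here and neither T nor any of its descendants is conditioned on, so the collider stays closed — the path is blocked at T.
Path 2: F → G ← E
  G is a collider here and neither G nor any of its descendants is conditioned on, so the collider stays closed — the path is blocked at G.
Path 3: F → G ← H → E
  G is a collider here and neither G nor any of its descendants is conditioned on, so the collider stays closed — the path is blocked at G.
Path 4: F → G ← H ← R → X ← E
  G is a collider here and neither G nor any of its descendants is conditioned on, so the collider stays closed — the path is blocked at G.
Since every path is blocked, d-separation holds.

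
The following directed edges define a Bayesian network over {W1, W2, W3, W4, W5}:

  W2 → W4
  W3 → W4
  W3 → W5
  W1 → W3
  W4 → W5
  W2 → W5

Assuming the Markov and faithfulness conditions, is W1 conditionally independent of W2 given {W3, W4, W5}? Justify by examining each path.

Yes

Enumerating the 4 paths from W1 to W2 and testing each for blocking by {W3, W4, W5}:
  1. W1 → W3 → W5 ← W2 — W3:chain[blocks]; W5:collider[open] ⇒ blocked
  2. W1 → W3 → W5 ← W4 ← W2 — W3:chain[blocks]; W5:collider[open]; W4:chain[blocks] ⇒ blocked
  3. W1 → W3 → W4 ← W2 — W3:chain[blocks]; W4:collider[open] ⇒ blocked
  4. W1 → W3 → W4 → W5 ← W2 — W3:chain[blocks]; W4:chain[blocks]; W5:collider[open] ⇒ blocked
Since every path is blocked, d-separation holds.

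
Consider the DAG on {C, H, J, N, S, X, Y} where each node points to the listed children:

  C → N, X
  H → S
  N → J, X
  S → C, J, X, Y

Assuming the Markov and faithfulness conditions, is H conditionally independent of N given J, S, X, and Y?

We examine all 5 paths between H and N:
Path 1: H → S → J ← N
  S is a chain here and S is conditioned on, so the path is blocked at S.
Path 2: H → S → X ← N
  S is a chain here and S is conditioned on, so the path is blocked at S.
Path 3: H → S → X ← C → N
  S is a chain here and S is conditioned on, so the path is blocked at S.
Path 4: H → S → C → N
  S is a chain here and S is conditioned on, so the path is blocked at S.
Path 5: H → S → C → X ← N
  S is a chain here and S is conditioned on, so the path is blocked at S.
Every path is blocked, so H and N are d-separated given {J, S, X, Y}.

Yes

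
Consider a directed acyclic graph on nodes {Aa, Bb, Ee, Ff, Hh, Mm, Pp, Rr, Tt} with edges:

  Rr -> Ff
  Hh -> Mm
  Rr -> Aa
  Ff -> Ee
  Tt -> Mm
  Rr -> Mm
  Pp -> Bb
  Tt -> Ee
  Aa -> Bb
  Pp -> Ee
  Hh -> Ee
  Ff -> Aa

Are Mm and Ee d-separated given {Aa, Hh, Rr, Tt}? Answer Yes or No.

Yes

6 paths connect Mm and Ee; each must be blocked for d-separation to hold:
  1. Mm ← Tt → Ee — Tt:fork[blocks] ⇒ blocked
  2. Mm ← Hh → Ee — Hh:fork[blocks] ⇒ blocked
  3. Mm ← Rr → Aa → Bb ← Pp → Ee — Rr:fork[blocks]; Aa:chain[blocks]; Bb:collider[blocks]; Pp:fork[open] ⇒ blocked
  4. Mm ← Rr → Aa ← Ff → Ee — Rr:fork[blocks]; Aa:collider[open]; Ff:fork[open] ⇒ blocked
  5. Mm ← Rr → Ff → Aa → Bb ← Pp → Ee — Rr:fork[blocks]; Ff:chain[open]; Aa:chain[blocks]; Bb:collider[blocks]; Pp:fork[open] ⇒ blocked
  6. Mm ← Rr → Ff → Ee — Rr:fork[blocks]; Ff:chain[open] ⇒ blocked
All paths are blocked; Mm ⊥ Ee | {Aa, Hh, Rr, Tt} holds.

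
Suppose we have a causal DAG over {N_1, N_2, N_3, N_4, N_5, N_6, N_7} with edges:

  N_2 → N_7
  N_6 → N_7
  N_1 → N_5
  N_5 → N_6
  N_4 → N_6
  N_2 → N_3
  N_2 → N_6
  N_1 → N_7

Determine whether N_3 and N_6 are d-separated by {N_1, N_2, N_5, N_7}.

We examine all 3 paths between N_3 and N_6:
  1. N_3 ← N_2 → N_7 ← N_6 — N_2:fork[blocks]; N_7:collider[open] ⇒ blocked
  2. N_3 ← N_2 → N_7 ← N_1 → N_5 → N_6 — N_2:fork[blocks]; N_7:collider[open]; N_1:fork[blocks]; N_5:chain[blocks] ⇒ blocked
  3. N_3 ← N_2 → N_6 — N_2:fork[blocks] ⇒ blocked
Every path is blocked, so N_3 and N_6 are d-separated given {N_1, N_2, N_5, N_7}.

Yes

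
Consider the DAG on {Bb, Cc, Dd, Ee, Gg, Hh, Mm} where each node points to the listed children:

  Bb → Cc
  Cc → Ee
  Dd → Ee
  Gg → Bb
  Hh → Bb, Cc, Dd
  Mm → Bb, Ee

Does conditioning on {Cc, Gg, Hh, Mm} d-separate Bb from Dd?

Yes

There are 6 undirected paths between Bb and Dd; checking each against the conditioning set {Cc, Gg, Hh, Mm}:
Path 1: Bb ← Mm → Ee ← Cc ← Hh → Dd
  Mm is a fork here and Mm is conditioned on, so the path is blocked at Mm.
Path 2: Bb ← Mm → Ee ← Dd
  Mm is a fork here and Mm is conditioned on, so the path is blocked at Mm.
Path 3: Bb → Cc → Ee ← Dd
  Cc is a chain here and Cc is conditioned on, so the path is blocked at Cc.
Path 4: Bb → Cc ← Hh → Dd
  Hh is a fork here and Hh is conditioned on, so the path is blocked at Hh.
Path 5: Bb ← Hh → Cc → Ee ← Dd
  Hh is a fork here and Hh is conditioned on, so the path is blocked at Hh.
Path 6: Bb ← Hh → Dd
  Hh is a fork here and Hh is conditioned on, so the path is blocked at Hh.
All paths are blocked; Bb ⊥ Dd | {Cc, Gg, Hh, Mm} holds.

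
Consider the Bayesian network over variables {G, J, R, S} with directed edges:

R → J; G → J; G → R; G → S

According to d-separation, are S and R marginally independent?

No

2 paths connect S and R; each must be blocked for d-separation to hold:
Path 1: S ← G → J ← R
  J is a collider here and neither J nor any of its descendants is conditioned on, so the collider stays closed — the path is blocked at J.
Path 2: S ← G → R
  G is a fork and G is not conditioned on — no node blocks this path, so it is active.
Since the path S ← G → R is active, S and R are not d-separated given ∅.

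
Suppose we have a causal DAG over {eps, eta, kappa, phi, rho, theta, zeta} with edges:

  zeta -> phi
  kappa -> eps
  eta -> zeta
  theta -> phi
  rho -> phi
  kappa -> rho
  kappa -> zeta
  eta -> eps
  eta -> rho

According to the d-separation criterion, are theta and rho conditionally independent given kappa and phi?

There are 5 undirected paths between theta and rho; checking each against the conditioning set {kappa, phi}:
  1. theta → phi ← zeta ← eta → eps ← kappa → rho — phi:collider[open]; zeta:chain[open]; eta:fork[open]; eps:collider[blocks]; kappa:fork[blocks] ⇒ blocked
  2. theta → phi ← zeta ← eta → rho — phi:collider[open]; zeta:chain[open]; eta:fork[open] ⇒ active
  3. theta → phi ← zeta ← kappa → eps ← eta → rho — phi:collider[open]; zeta:chain[open]; kappa:fork[blocks]; eps:collider[blocks]; eta:fork[open] ⇒ blocked
  4. theta → phi ← zeta ← kappa → rho — phi:collider[open]; zeta:chain[open]; kappa:fork[blocks] ⇒ blocked
  5. theta → phi ← rho — phi:collider[open] ⇒ active
Since the path theta → phi ← zeta ← eta → rho is active, theta and rho are not d-separated given {kappa, phi}.

No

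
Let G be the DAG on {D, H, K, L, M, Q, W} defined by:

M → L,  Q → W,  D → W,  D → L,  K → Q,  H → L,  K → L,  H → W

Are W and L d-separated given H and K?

3 paths connect W and L; each must be blocked for d-separation to hold:
Path 1: W ← H → L
  H is a fork here and H is conditioned on, so the path is blocked at H.
Path 2: W ← Q ← K → L
  K is a fork here and K is conditioned on, so the path is blocked at K.
Path 3: W ← D → L
  D is a fork and D is not conditioned on — no node blocks this path, so it is active.
Because an active path exists, W and L are not d-separated.

No — W and L are not d-separated given {H, K}.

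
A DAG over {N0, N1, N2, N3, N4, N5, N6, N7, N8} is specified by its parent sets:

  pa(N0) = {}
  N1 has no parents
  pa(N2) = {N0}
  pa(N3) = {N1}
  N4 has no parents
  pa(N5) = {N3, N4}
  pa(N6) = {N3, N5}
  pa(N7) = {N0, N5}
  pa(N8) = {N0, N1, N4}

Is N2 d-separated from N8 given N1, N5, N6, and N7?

There are 4 undirected paths between N2 and N8; checking each against the conditioning set {N1, N5, N6, N7}:
Path 1: N2 ← N0 → N8
  N0 is a fork and N0 is not conditioned on — no node blocks this path, so it is active.
Path 2: N2 ← N0 → N7 ← N5 ← N4 → N8
  N5 is a chain here and N5 is conditioned on, so the path is blocked at N5.
Path 3: N2 ← N0 → N7 ← N5 ← N3 ← N1 → N8
  N5 is a chain here and N5 is conditioned on, so the path is blocked at N5.
Path 4: N2 ← N0 → N7 ← N5 → N6 ← N3 ← N1 → N8
  N5 is a fork here and N5 is conditioned on, so the path is blocked at N5.
Because an active path exists, N2 and N8 are not d-separated.

No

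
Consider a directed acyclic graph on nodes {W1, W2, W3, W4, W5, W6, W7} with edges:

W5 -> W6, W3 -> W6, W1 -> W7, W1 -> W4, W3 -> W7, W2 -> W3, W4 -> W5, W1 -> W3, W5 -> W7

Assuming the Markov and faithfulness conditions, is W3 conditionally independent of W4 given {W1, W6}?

Enumerating the 6 paths from W3 to W4 and testing each for blocking by {W1, W6}:
  1. W3 → W7 ← W5 ← W4 — W7:collider[blocks]; W5:chain[open] ⇒ blocked
  2. W3 → W7 ← W1 → W4 — W7:collider[blocks]; W1:fork[blocks] ⇒ blocked
  3. W3 → W6 ← W5 → W7 ← W1 → W4 — W6:collider[open]; W5:fork[open]; W7:collider[blocks]; W1:fork[blocks] ⇒ blocked
  4. W3 → W6 ← W5 ← W4 — W6:collider[open]; W5:chain[open] ⇒ active
  5. W3 ← W1 → W7 ← W5 ← W4 — W1:fork[blocks]; W7:collider[blocks]; W5:chain[open] ⇒ blocked
  6. W3 ← W1 → W4 — W1:fork[blocks] ⇒ blocked
Since the path W3 → W6 ← W5 ← W4 is active, W3 and W4 are not d-separated given {W1, W6}.

No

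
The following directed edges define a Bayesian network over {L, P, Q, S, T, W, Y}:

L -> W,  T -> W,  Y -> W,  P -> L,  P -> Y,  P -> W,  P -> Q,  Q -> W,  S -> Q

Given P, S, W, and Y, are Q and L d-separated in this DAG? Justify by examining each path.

Enumerating the 6 paths from Q to L and testing each for blocking by {P, S, W, Y}:
  1. Q ← P → L — P:fork[blocks] ⇒ blocked
  2. Q ← P → W ← L — P:fork[blocks]; W:collider[open] ⇒ blocked
  3. Q ← P → Y → W ← L — P:fork[blocks]; Y:chain[blocks]; W:collider[open] ⇒ blocked
  4. Q → W ← P → L — W:collider[open]; P:fork[blocks] ⇒ blocked
  5. Q → W ← L — W:collider[open] ⇒ active
  6. Q → W ← Y ← P → L — W:collider[open]; Y:chain[blocks]; P:fork[blocks] ⇒ blocked
Since the path Q → W ← L is active, Q and L are not d-separated given {P, S, W, Y}.

No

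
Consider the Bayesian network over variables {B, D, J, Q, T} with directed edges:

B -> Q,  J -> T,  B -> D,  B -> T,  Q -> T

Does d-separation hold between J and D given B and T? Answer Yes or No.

There are 2 undirected paths between J and D; checking each against the conditioning set {B, T}:
Path 1: J → T ← B → D
  B is a fork here and B is conditioned on, so the path is blocked at B.
Path 2: J → T ← Q ← B → D
  B is a fork here and B is conditioned on, so the path is blocked at B.
Since every path is blocked, d-separation holds.

Yes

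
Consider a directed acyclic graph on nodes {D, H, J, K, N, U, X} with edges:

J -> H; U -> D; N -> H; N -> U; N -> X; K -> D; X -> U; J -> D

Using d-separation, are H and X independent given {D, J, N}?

There are 4 undirected paths between H and X; checking each against the conditioning set {D, J, N}:
Path 1: H ← J → D ← U ← X
  J is a fork here and J is conditioned on, so the path is blocked at J.
Path 2: H ← J → D ← U ← N → X
  J is a fork here and J is conditioned on, so the path is blocked at J.
Path 3: H ← N → X
  N is a fork here and N is conditioned on, so the path is blocked at N.
Path 4: H ← N → U ← X
  N is a fork here and N is conditioned on, so the path is blocked at N.
Since every path is blocked, d-separation holds.

Yes — H and X are d-separated given {D, J, N}.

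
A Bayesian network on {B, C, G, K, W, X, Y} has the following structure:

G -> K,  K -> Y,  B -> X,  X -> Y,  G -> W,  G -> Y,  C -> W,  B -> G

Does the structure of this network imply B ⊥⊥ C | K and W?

There are 3 undirected paths between B and C; checking each against the conditioning set {K, W}:
  1. B → X → Y ← K ← G → W ← C — X:chain[open]; Y:collider[blocks]; K:chain[blocks]; G:fork[open]; W:collider[open] ⇒ blocked
  2. B → X → Y ← G → W ← C — X:chain[open]; Y:collider[blocks]; G:fork[open]; W:collider[open] ⇒ blocked
  3. B → G → W ← C — G:chain[open]; W:collider[open] ⇒ active
Since the path B → G → W ← C is active, B and C are not d-separated given {K, W}.

No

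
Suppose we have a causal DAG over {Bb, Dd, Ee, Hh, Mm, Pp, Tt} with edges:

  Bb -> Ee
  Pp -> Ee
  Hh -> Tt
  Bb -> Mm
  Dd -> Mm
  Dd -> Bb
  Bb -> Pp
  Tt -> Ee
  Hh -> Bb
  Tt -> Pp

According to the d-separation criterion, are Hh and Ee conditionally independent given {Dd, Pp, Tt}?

No — Hh and Ee are not d-separated given {Dd, Pp, Tt}.

There are 6 undirected paths between Hh and Ee; checking each against the conditioning set {Dd, Pp, Tt}:
Path 1: Hh → Tt → Ee
  Tt is a chain here and Tt is conditioned on, so the path is blocked at Tt.
Path 2: Hh → Tt → Pp → Ee
  Tt is a chain here and Tt is conditioned on, so the path is blocked at Tt.
Path 3: Hh → Tt → Pp ← Bb → Ee
  Tt is a chain here and Tt is conditioned on, so the path is blocked at Tt.
Path 4: Hh → Bb → Ee
  Bb is a chain and Bb is not conditioned on — no node blocks this path, so it is active.
Path 5: Hh → Bb → Pp ← Tt → Ee
  Tt is a fork here and Tt is conditioned on, so the path is blocked at Tt.
Path 6: Hh → Bb → Pp → Ee
  Pp is a chain here and Pp is conditioned on, so the path is blocked at Pp.
Because an active path exists, Hh and Ee are not d-separated.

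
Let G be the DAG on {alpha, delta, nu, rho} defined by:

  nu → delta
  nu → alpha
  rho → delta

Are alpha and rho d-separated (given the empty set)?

Yes — alpha and rho are d-separated given ∅.

There is one path between alpha and rho:
Path 1: alpha ← nu → delta ← rho
  delta is a collider here and neither delta nor any of its descendants is conditioned on, so the collider stays closed — the path is blocked at delta.
Every path is blocked, so alpha and rho are d-separated given ∅.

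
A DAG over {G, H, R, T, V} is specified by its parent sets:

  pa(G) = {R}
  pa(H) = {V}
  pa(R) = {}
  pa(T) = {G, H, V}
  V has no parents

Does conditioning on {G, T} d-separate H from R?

There are 2 undirected paths between H and R; checking each against the conditioning set {G, T}:
  1. H → T ← G ← R — T:collider[open]; G:chain[blocks] ⇒ blocked
  2. H ← V → T ← G ← R — V:fork[open]; T:collider[open]; G:chain[blocks] ⇒ blocked
All paths are blocked; H ⊥ R | {G, T} holds.

Yes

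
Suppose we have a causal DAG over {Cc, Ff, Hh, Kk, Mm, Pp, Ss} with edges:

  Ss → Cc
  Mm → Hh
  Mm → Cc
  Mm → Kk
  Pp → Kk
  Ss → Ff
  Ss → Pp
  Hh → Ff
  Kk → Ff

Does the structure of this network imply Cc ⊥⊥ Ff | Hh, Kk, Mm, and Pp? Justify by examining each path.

No

We examine all 6 paths between Cc and Ff:
Path 1: Cc ← Mm → Kk ← Pp ← Ss → Ff
  Mm is a fork here and Mm is conditioned on, so the path is blocked at Mm.
Path 2: Cc ← Mm → Kk → Ff
  Mm is a fork here and Mm is conditioned on, so the path is blocked at Mm.
Path 3: Cc ← Mm → Hh → Ff
  Mm is a fork here and Mm is conditioned on, so the path is blocked at Mm.
Path 4: Cc ← Ss → Pp → Kk ← Mm → Hh → Ff
  Pp is a chain here and Pp is conditioned on, so the path is blocked at Pp.
Path 5: Cc ← Ss → Pp → Kk → Ff
  Pp is a chain here and Pp is conditioned on, so the path is blocked at Pp.
Path 6: Cc ← Ss → Ff
  Ss is a fork and Ss is not conditioned on — no node blocks this path, so it is active.
Since the path Cc ← Ss → Ff is active, Cc and Ff are not d-separated given {Hh, Kk, Mm, Pp}.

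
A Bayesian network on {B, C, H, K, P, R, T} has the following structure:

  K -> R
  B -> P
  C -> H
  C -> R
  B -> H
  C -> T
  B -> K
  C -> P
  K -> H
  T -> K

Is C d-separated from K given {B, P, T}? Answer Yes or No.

Yes

Enumerating the 6 paths from C to K and testing each for blocking by {B, P, T}:
Path 1: C → P ← B → K
  B is a fork here and B is conditioned on, so the path is blocked at B.
Path 2: C → P ← B → H ← K
  B is a fork here and B is conditioned on, so the path is blocked at B.
Path 3: C → R ← K
  R is a collider here and neither R nor any of its descendants is conditioned on, so the collider stays closed — the path is blocked at R.
Path 4: C → H ← K
  H is a collider here and neither H nor any of its descendants is conditioned on, so the collider stays closed — the path is blocked at H.
Path 5: C → H ← B → K
  H is a collider here and neither H nor any of its descendants is conditioned on, so the collider stays closed — the path is blocked at H.
Path 6: C → T → K
  T is a chain here and T is conditioned on, so the path is blocked at T.
Since every path is blocked, d-separation holds.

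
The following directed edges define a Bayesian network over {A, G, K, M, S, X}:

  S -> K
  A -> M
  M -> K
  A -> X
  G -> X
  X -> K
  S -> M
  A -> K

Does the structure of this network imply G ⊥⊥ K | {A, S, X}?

We examine all 4 paths between G and K:
Path 1: G → X ← A → M ← S → K
  A is a fork here and A is conditioned on, so the path is blocked at A.
Path 2: G → X ← A → M → K
  A is a fork here and A is conditioned on, so the path is blocked at A.
Path 3: G → X ← A → K
  A is a fork here and A is conditioned on, so the path is blocked at A.
Path 4: G → X → K
  X is a chain here and X is conditioned on, so the path is blocked at X.
All paths are blocked; G ⊥ K | {A, S, X} holds.

Yes — G and K are d-separated given {A, S, X}.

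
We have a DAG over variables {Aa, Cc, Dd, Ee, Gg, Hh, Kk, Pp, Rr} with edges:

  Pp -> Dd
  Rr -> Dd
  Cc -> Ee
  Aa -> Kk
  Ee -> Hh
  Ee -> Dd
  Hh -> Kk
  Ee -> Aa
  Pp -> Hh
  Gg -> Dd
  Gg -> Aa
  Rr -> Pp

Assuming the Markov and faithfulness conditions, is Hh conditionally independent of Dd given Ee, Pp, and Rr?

Yes

Enumerating the 6 paths from Hh to Dd and testing each for blocking by {Ee, Pp, Rr}:
Path 1: Hh → Kk ← Aa ← Gg → Dd
  Kk is a collider here and neither Kk nor any of its descendants is conditioned on, so the collider stays closed — the path is blocked at Kk.
Path 2: Hh → Kk ← Aa ← Ee → Dd
  Kk is a collider here and neither Kk nor any of its descendants is conditioned on, so the collider stays closed — the path is blocked at Kk.
Path 3: Hh ← Ee → Dd
  Ee is a fork here and Ee is conditioned on, so the path is blocked at Ee.
Path 4: Hh ← Ee → Aa ← Gg → Dd
  Ee is a fork here and Ee is conditioned on, so the path is blocked at Ee.
Path 5: Hh ← Pp → Dd
  Pp is a fork here and Pp is conditioned on, so the path is blocked at Pp.
Path 6: Hh ← Pp ← Rr → Dd
  Pp is a chain here and Pp is conditioned on, so the path is blocked at Pp.
Since every path is blocked, d-separation holds.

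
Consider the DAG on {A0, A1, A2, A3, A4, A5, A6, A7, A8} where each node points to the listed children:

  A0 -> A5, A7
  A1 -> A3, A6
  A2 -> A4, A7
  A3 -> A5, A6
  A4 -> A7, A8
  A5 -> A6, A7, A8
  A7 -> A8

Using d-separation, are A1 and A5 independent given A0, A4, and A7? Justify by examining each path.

No

There are 4 undirected paths between A1 and A5; checking each against the conditioning set {A0, A4, A7}:
Path 1: A1 → A3 → A5
  A3 is a chain and A3 is not conditioned on — no node blocks this path, so it is active.
Path 2: A1 → A3 → A6 ← A5
  A6 is a collider here and neither A6 nor any of its descendants is conditioned on, so the collider stays closed — the path is blocked at A6.
Path 3: A1 → A6 ← A3 → A5
  A6 is a collider here and neither A6 nor any of its descendants is conditioned on, so the collider stays closed — the path is blocked at A6.
Path 4: A1 → A6 ← A5
  A6 is a collider here and neither A6 nor any of its descendants is conditioned on, so the collider stays closed — the path is blocked at A6.
Since the path A1 → A3 → A5 is active, A1 and A5 are not d-separated given {A0, A4, A7}.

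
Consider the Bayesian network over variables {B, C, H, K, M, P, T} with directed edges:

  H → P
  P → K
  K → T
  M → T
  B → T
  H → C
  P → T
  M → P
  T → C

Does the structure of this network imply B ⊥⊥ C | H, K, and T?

We examine all 4 paths between B and C:
Path 1: B → T ← P ← H → C
  H is a fork here and H is conditioned on, so the path is blocked at H.
Path 2: B → T ← M → P ← H → C
  H is a fork here and H is conditioned on, so the path is blocked at H.
Path 3: B → T → C
  T is a chain here and T is conditioned on, so the path is blocked at T.
Path 4: B → T ← K ← P ← H → C
  K is a chain here and K is conditioned on, so the path is blocked at K.
Every path is blocked, so B and C are d-separated given {H, K, T}.

Yes — B and C are d-separated given {H, K, T}.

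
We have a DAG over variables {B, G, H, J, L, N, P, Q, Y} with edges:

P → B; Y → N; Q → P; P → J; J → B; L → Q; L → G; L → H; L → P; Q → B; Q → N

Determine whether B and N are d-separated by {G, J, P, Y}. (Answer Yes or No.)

No — B and N are not d-separated given {G, J, P, Y}.

5 paths connect B and N; each must be blocked for d-separation to hold:
  1. B ← J ← P ← L → Q → N — J:chain[blocks]; P:chain[blocks]; L:fork[open]; Q:chain[open] ⇒ blocked
  2. B ← J ← P ← Q → N — J:chain[blocks]; P:chain[blocks]; Q:fork[open] ⇒ blocked
  3. B ← P ← L → Q → N — P:chain[blocks]; L:fork[open]; Q:chain[open] ⇒ blocked
  4. B ← P ← Q → N — P:chain[blocks]; Q:fork[open] ⇒ blocked
  5. B ← Q → N — Q:fork[open] ⇒ active
Since the path B ← Q → N is active, B and N are not d-separated given {G, J, P, Y}.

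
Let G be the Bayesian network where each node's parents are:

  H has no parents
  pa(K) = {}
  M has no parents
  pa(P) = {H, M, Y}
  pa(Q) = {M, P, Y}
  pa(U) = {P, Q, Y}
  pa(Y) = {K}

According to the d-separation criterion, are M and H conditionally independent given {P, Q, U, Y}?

6 paths connect M and H; each must be blocked for d-separation to hold:
Path 1: M → P ← H
  P is a collider and P is conditioned on, which opens it — no node blocks this path, so it is active.
Path 2: M → Q ← P ← H
  P is a chain here and P is conditioned on, so the path is blocked at P.
Path 3: M → Q ← Y → P ← H
  Y is a fork here and Y is conditioned on, so the path is blocked at Y.
Path 4: M → Q ← Y → U ← P ← H
  Y is a fork here and Y is conditioned on, so the path is blocked at Y.
Path 5: M → Q → U ← P ← H
  Q is a chain here and Q is conditioned on, so the path is blocked at Q.
Path 6: M → Q → U ← Y → P ← H
  Q is a chain here and Q is conditioned on, so the path is blocked at Q.
Because an active path exists, M and H are not d-separated.

No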